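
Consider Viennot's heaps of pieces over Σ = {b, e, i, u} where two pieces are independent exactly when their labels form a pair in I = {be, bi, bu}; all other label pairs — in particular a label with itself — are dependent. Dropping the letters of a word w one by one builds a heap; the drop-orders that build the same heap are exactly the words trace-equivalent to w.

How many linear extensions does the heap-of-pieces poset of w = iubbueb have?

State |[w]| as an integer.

35

#0=i has no predecessor
#1=u depends on [0:i]
#2=b has no predecessor
#3=b depends on [2:b]
#4=u depends on [1:u]
#5=e depends on [4:u]
#6=b depends on [3:b]
sources: [0:i, 2:b]
N(rest) = Σ N(rest − s) over sources s of rest; N(one piece) = 1:
  size 1 → [5]=1  [6]=1
  size 2 → [3,6]=1  [4,5]=1  [5,6]=2
  size 3 → [1,4,5]=1  [2,3,6]=1  [3,5,6]=3  [4,5,6]=3
  size 4 → [0,1,4,5]=1  [1,4,5,6]=4  [2,3,5,6]=4  [3,4,5,6]=6
  size 5 → [0,1,4,5,6]=5  [1,3,4,5,6]=10  [2,3,4,5,6]=10
  first=0(i) contributes 20
  first=2(b) contributes 15
|[w]| = 35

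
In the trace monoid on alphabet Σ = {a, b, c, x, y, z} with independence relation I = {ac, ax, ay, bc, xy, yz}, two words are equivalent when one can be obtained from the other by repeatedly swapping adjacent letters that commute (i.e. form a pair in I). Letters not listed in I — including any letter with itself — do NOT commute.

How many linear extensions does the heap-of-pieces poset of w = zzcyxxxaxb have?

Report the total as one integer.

35

0(z) covers ∅
1(z) covers 0:z
2(c) covers 1:z
3(y) covers 2:c
4(x) covers 2:c
5(x) covers 4:x
6(x) covers 5:x
7(a) covers 1:z
8(x) covers 6:x
9(b) covers 3:y, 7:a, 8:x
floor of heap: 0:z
completions by unplaced set U, small U first (add the entries for U minus each lowest piece of U):
  |U|=1: {9}:1
  |U|=2: {3,9}:1  {7,9}:1  {8,9}:1
  |U|=3: {3,7,9}:2  {3,8,9}:2  {6,8,9}:1  {7,8,9}:2
  |U|=4: {3,6,8,9}:3  {3,7,8,9}:6  {5,6,8,9}:1  {6,7,8,9}:3
  |U|=5: {3,5,6,8,9}:4  {3,6,7,8,9}:12  {4,5,6,8,9}:1  {5,6,7,8,9}:4
  |U|=6: {3,4,5,6,8,9}:5  {3,5,6,7,8,9}:20  {4,5,6,7,8,9}:5
  |U|=7: {2,3,4,5,6,8,9}:5  {3,4,5,6,7,8,9}:30
  |U|=8: {2,3,4,5,6,7,8,9}:35
  start at 0(z): 35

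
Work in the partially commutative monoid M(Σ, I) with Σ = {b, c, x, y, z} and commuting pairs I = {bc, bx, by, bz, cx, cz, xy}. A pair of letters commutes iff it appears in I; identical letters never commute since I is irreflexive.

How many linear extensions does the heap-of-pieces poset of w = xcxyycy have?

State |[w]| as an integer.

21

piece 0:x — minimal
piece 1:c — minimal
piece 2:x rests on {0:x}
piece 3:y rests on {1:c}
piece 4:y rests on {3:y}
piece 5:c rests on {4:y}
piece 6:y rests on {5:c}
minimal pieces: {0:x, 1:c}
ways to finish when only these pieces remain (= sum over removing one remaining piece with nothing left below it):
  1 left: {2}→1  {6}→1
  2 left: {0,2}→1  {2,6}→2  {5,6}→1
  3 left: {0,2,6}→3  {2,5,6}→3  {4,5,6}→1
  4 left: {0,2,5,6}→6  {2,4,5,6}→4  {3,4,5,6}→1
  5 left: {0,2,4,5,6}→10  {1,3,4,5,6}→1  {2,3,4,5,6}→5
  placing 0:x first → 6 extensions
  placing 1:c first → 15 extensions
total linear extensions = 21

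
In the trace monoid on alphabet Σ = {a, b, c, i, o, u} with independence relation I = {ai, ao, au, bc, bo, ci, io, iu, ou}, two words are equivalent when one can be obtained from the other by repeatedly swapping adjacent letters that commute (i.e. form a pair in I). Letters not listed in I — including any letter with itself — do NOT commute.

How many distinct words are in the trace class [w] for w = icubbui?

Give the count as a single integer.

piece 0:i — minimal
piece 1:c — minimal
piece 2:u rests on {1:c}
piece 3:b rests on {0:i, 2:u}
piece 4:b rests on {3:b}
piece 5:u rests on {4:b}
piece 6:i rests on {4:b}
minimal pieces: {0:i, 1:c}
ways to finish when only these pieces remain (= sum over removing one remaining piece with nothing left below it):
  1 left: {5}→1  {6}→1
  2 left: {5,6}→2
  3 left: {4,5,6}→2
  4 left: {3,4,5,6}→2
  5 left: {0,3,4,5,6}→2  {2,3,4,5,6}→2
  placing 0:i first → 2 extensions
  placing 1:c first → 4 extensions
total linear extensions = 6

6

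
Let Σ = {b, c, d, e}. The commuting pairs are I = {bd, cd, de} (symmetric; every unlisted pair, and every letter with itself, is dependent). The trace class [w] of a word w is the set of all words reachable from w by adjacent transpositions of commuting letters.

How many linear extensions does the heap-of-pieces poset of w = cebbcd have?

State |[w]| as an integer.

0(c) covers ∅
1(e) covers 0:c
2(b) covers 1:e
3(b) covers 2:b
4(c) covers 3:b
5(d) covers ∅
floor of heap: 0:c, 5:d
completions by unplaced set U, small U first (add the entries for U minus each lowest piece of U):
  |U|=1: {4}:1  {5}:1
  |U|=2: {3,4}:1  {4,5}:2
  |U|=3: {2,3,4}:1  {3,4,5}:3
  |U|=4: {1,2,3,4}:1  {2,3,4,5}:4
  start at 0(c): 5
  start at 5(d): 1
sum over floor = 6

6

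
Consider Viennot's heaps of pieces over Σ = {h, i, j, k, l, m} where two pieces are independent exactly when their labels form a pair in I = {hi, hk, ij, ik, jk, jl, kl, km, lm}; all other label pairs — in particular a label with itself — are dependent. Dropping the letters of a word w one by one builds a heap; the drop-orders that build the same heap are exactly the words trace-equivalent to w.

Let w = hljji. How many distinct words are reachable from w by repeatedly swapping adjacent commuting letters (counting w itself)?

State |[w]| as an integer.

0(h) covers ∅
1(l) covers 0:h
2(j) covers 0:h
3(j) covers 2:j
4(i) covers 1:l
floor of heap: 0:h
completions by unplaced set U, small U first (add the entries for U minus each lowest piece of U):
  |U|=1: {3}:1  {4}:1
  |U|=2: {1,4}:1  {2,3}:1  {3,4}:2
  |U|=3: {1,3,4}:3  {2,3,4}:3
  start at 0(h): 6

6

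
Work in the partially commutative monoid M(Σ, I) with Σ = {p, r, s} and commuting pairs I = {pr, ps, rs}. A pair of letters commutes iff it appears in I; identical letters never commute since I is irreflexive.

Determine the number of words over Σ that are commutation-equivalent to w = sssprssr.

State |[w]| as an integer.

piece 0:s — minimal
piece 1:s rests on {0:s}
piece 2:s rests on {1:s}
piece 3:p — minimal
piece 4:r — minimal
piece 5:s rests on {2:s}
piece 6:s rests on {5:s}
piece 7:r rests on {4:r}
minimal pieces: {0:s, 3:p, 4:r}
ways to finish when only these pieces remain (= sum over removing one remaining piece with nothing left below it):
  1 left: {3}→1  {6}→1  {7}→1
  2 left: {3,6}→2  {3,7}→2  {4,7}→1  {5,6}→1  {6,7}→2
  3 left: {2,5,6}→1  {3,4,7}→3  {3,5,6}→3  {3,6,7}→6  {4,6,7}→3  {5,6,7}→3
  4 left: {1,2,5,6}→1  {2,3,5,6}→4  {2,5,6,7}→4  {3,4,6,7}→12  {3,5,6,7}→12  {4,5,6,7}→6
  5 left: {0,1,2,5,6}→1  {1,2,3,5,6}→5  {1,2,5,6,7}→5  {2,3,5,6,7}→20  {2,4,5,6,7}→10  {3,4,5,6,7}→30
  6 left: {0,1,2,3,5,6}→6  {0,1,2,5,6,7}→6  {1,2,3,5,6,7}→30  {1,2,4,5,6,7}→15  {2,3,4,5,6,7}→60
  placing 0:s first → 105 extensions
  placing 3:p first → 21 extensions
  placing 4:r first → 42 extensions
total linear extensions = 168

168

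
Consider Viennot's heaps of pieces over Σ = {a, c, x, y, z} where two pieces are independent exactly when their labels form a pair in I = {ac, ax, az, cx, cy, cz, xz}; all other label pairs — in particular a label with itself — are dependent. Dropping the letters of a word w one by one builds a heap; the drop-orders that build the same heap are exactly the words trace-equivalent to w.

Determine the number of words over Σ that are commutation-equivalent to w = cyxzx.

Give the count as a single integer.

#0=c has no predecessor
#1=y has no predecessor
#2=x depends on [1:y]
#3=z depends on [1:y]
#4=x depends on [2:x]
sources: [0:c, 1:y]
N(rest) = Σ N(rest − s) over sources s of rest; N(one piece) = 1:
  size 1 → [0]=1  [3]=1  [4]=1
  size 2 → [0,3]=2  [0,4]=2  [2,4]=1  [3,4]=2
  size 3 → [0,2,4]=3  [0,3,4]=6  [2,3,4]=3
  first=0(c) contributes 3
  first=1(y) contributes 12
|[w]| = 15

15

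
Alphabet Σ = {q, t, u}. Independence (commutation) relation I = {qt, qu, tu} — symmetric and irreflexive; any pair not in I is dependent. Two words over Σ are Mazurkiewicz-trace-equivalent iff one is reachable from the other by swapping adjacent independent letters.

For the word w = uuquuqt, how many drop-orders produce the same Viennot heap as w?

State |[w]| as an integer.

105

0(u) covers ∅
1(u) covers 0:u
2(q) covers ∅
3(u) covers 1:u
4(u) covers 3:u
5(q) covers 2:q
6(t) covers ∅
floor of heap: 0:u, 2:q, 6:t
completions by unplaced set U, small U first (add the entries for U minus each lowest piece of U):
  |U|=1: {4}:1  {5}:1  {6}:1
  |U|=2: {2,5}:1  {3,4}:1  {4,5}:2  {4,6}:2  {5,6}:2
  |U|=3: {1,3,4}:1  {2,4,5}:3  {2,5,6}:3  {3,4,5}:3  {3,4,6}:3  {4,5,6}:6
  |U|=4: {0,1,3,4}:1  {1,3,4,5}:4  {1,3,4,6}:4  {2,3,4,5}:6  {2,4,5,6}:12  {3,4,5,6}:12
  |U|=5: {0,1,3,4,5}:5  {0,1,3,4,6}:5  {1,2,3,4,5}:10  {1,3,4,5,6}:20  {2,3,4,5,6}:30
  start at 0(u): 60
  start at 2(q): 30
  start at 6(t): 15
sum over floor = 105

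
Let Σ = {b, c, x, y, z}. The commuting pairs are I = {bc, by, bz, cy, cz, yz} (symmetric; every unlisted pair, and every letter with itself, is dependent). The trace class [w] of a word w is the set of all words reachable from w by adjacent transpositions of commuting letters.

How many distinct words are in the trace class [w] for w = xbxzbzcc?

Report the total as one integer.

30

0(x) covers ∅
1(b) covers 0:x
2(x) covers 1:b
3(z) covers 2:x
4(b) covers 2:x
5(z) covers 3:z
6(c) covers 2:x
7(c) covers 6:c
floor of heap: 0:x
completions by unplaced set U, small U first (add the entries for U minus each lowest piece of U):
  |U|=1: {4}:1  {5}:1  {7}:1
  |U|=2: {3,5}:1  {4,5}:2  {4,7}:2  {5,7}:2  {6,7}:1
  |U|=3: {3,4,5}:3  {3,5,7}:3  {4,5,7}:6  {4,6,7}:3  {5,6,7}:3
  |U|=4: {3,4,5,7}:12  {3,5,6,7}:6  {4,5,6,7}:12
  |U|=5: {3,4,5,6,7}:30
  |U|=6: {2,3,4,5,6,7}:30
  start at 0(x): 30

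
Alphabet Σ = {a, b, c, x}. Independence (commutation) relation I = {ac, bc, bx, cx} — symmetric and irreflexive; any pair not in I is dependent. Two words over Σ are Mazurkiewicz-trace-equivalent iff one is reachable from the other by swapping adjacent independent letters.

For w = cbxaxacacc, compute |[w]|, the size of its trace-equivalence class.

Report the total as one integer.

420

#0=c has no predecessor
#1=b has no predecessor
#2=x has no predecessor
#3=a depends on [1:b, 2:x]
#4=x depends on [3:a]
#5=a depends on [4:x]
#6=c depends on [0:c]
#7=a depends on [5:a]
#8=c depends on [6:c]
#9=c depends on [8:c]
sources: [0:c, 1:b, 2:x]
N(rest) = Σ N(rest − s) over sources s of rest; N(one piece) = 1:
  size 1 → [7]=1  [9]=1
  size 2 → [5,7]=1  [7,9]=2  [8,9]=1
  size 3 → [4,5,7]=1  [5,7,9]=3  [6,8,9]=1  [7,8,9]=3
  size 4 → [0,6,8,9]=1  [3,4,5,7]=1  [4,5,7,9]=4  [5,7,8,9]=6  [6,7,8,9]=4
  size 5 → [0,6,7,8,9]=5  [1,3,4,5,7]=1  [2,3,4,5,7]=1  [3,4,5,7,9]=5  [4,5,7,8,9]=10  [5,6,7,8,9]=10
  size 6 → [0,5,6,7,8,9]=15  [1,2,3,4,5,7]=2  [1,3,4,5,7,9]=6  [2,3,4,5,7,9]=6  [3,4,5,7,8,9]=15  [4,5,6,7,8,9]=20
  size 7 → [0,4,5,6,7,8,9]=35  [1,2,3,4,5,7,9]=14  [1,3,4,5,7,8,9]=21  [2,3,4,5,7,8,9]=21  [3,4,5,6,7,8,9]=35
  size 8 → [0,3,4,5,6,7,8,9]=70  [1,2,3,4,5,7,8,9]=56  [1,3,4,5,6,7,8,9]=56  [2,3,4,5,6,7,8,9]=56
  first=0(c) contributes 168
  first=1(b) contributes 126
  first=2(x) contributes 126
|[w]| = 420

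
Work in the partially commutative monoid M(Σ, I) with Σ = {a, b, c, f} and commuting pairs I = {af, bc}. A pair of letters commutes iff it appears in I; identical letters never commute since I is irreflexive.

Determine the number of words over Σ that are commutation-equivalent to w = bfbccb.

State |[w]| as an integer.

#0=b has no predecessor
#1=f depends on [0:b]
#2=b depends on [1:f]
#3=c depends on [1:f]
#4=c depends on [3:c]
#5=b depends on [2:b]
sources: [0:b]
N(rest) = Σ N(rest − s) over sources s of rest; N(one piece) = 1:
  size 1 → [4]=1  [5]=1
  size 2 → [2,5]=1  [3,4]=1  [4,5]=2
  size 3 → [2,4,5]=3  [3,4,5]=3
  size 4 → [2,3,4,5]=6
  first=0(b) contributes 6

6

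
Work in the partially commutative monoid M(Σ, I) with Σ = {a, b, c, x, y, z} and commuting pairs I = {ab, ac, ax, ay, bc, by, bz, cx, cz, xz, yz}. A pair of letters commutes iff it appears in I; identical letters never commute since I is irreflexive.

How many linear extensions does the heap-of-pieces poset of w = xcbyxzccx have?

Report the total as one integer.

342

drop 0:x onto floor
drop 1:c onto floor
drop 2:b onto {0:x}
drop 3:y onto {0:x, 1:c}
drop 4:x onto {2:b, 3:y}
drop 5:z onto floor
drop 6:c onto {3:y}
drop 7:c onto {6:c}
drop 8:x onto {4:x}
ground layer = {0:x, 1:c, 5:z}
drop-orders for the pieces not yet dropped (sum over which currently-grounded one goes next):
  1 to go: {5} 1  {7} 1  {8} 1
  2 to go: {4,8} 1  {5,7} 2  {5,8} 2  {6,7} 1  {7,8} 2
  3 to go: {2,4,8} 1  {4,5,8} 3  {4,7,8} 3  {5,6,7} 3  {5,7,8} 6  {6,7,8} 3
  4 to go: {2,4,5,8} 4  {2,4,7,8} 4  {4,5,7,8} 12  {4,6,7,8} 6  {5,6,7,8} 12
  5 to go: {2,4,5,7,8} 20  {2,4,6,7,8} 10  {3,4,6,7,8} 6  {4,5,6,7,8} 30
  6 to go: {1,3,4,6,7,8} 6  {2,3,4,6,7,8} 16  {2,4,5,6,7,8} 60  {3,4,5,6,7,8} 36
  7 to go: {0,2,3,4,6,7,8} 16  {1,2,3,4,6,7,8} 22  {1,3,4,5,6,7,8} 42  {2,3,4,5,6,7,8} 112
  if 0:x drops first: 176 orders
  if 1:c drops first: 128 orders
  if 5:z drops first: 38 orders
heap linearizations: 342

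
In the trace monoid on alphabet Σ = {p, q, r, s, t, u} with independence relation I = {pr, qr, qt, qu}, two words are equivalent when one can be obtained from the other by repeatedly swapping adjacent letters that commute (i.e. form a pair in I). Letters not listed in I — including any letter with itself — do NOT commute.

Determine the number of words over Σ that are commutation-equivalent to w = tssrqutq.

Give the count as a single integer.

drop 0:t onto floor
drop 1:s onto {0:t}
drop 2:s onto {1:s}
drop 3:r onto {2:s}
drop 4:q onto {2:s}
drop 5:u onto {3:r}
drop 6:t onto {5:u}
drop 7:q onto {4:q}
ground layer = {0:t}
drop-orders for the pieces not yet dropped (sum over which currently-grounded one goes next):
  1 to go: {6} 1  {7} 1
  2 to go: {4,7} 1  {5,6} 1  {6,7} 2
  3 to go: {3,5,6} 1  {4,6,7} 3  {5,6,7} 3
  4 to go: {3,5,6,7} 4  {4,5,6,7} 6
  5 to go: {3,4,5,6,7} 10
  6 to go: {2,3,4,5,6,7} 10
  if 0:t drops first: 10 orders

10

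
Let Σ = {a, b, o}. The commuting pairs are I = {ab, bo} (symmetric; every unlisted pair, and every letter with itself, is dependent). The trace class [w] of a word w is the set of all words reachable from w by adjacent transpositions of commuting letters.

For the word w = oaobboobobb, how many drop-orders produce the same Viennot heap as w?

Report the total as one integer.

#0=o has no predecessor
#1=a depends on [0:o]
#2=o depends on [1:a]
#3=b has no predecessor
#4=b depends on [3:b]
#5=o depends on [2:o]
#6=o depends on [5:o]
#7=b depends on [4:b]
#8=o depends on [6:o]
#9=b depends on [7:b]
#10=b depends on [9:b]
sources: [0:o, 3:b]
N(rest) = Σ N(rest − s) over sources s of rest; N(one piece) = 1:
  size 1 → [8]=1  [10]=1
  size 2 → [6,8]=1  [8,10]=2  [9,10]=1
  size 3 → [5,6,8]=1  [6,8,10]=3  [7,9,10]=1  [8,9,10]=3
  size 4 → [2,5,6,8]=1  [4,7,9,10]=1  [5,6,8,10]=4  [6,8,9,10]=6  [7,8,9,10]=4
  size 5 → [1,2,5,6,8]=1  [2,5,6,8,10]=5  [3,4,7,9,10]=1  [4,7,8,9,10]=5  [5,6,8,9,10]=10  [6,7,8,9,10]=10
  size 6 → [0,1,2,5,6,8]=1  [1,2,5,6,8,10]=6  [2,5,6,8,9,10]=15  [3,4,7,8,9,10]=6  [4,6,7,8,9,10]=15  [5,6,7,8,9,10]=20
  size 7 → [0,1,2,5,6,8,10]=7  [1,2,5,6,8,9,10]=21  [2,5,6,7,8,9,10]=35  [3,4,6,7,8,9,10]=21  [4,5,6,7,8,9,10]=35
  size 8 → [0,1,2,5,6,8,9,10]=28  [1,2,5,6,7,8,9,10]=56  [2,4,5,6,7,8,9,10]=70  [3,4,5,6,7,8,9,10]=56
  size 9 → [0,1,2,5,6,7,8,9,10]=84  [1,2,4,5,6,7,8,9,10]=126  [2,3,4,5,6,7,8,9,10]=126
  first=0(o) contributes 252
  first=3(b) contributes 210
|[w]| = 462

462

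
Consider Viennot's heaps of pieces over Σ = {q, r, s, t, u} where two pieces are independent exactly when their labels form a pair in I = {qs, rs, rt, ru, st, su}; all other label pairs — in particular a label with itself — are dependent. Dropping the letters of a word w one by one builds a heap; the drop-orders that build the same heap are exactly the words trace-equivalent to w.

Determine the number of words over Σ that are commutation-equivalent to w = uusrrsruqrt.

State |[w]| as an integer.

piece 0:u — minimal
piece 1:u rests on {0:u}
piece 2:s — minimal
piece 3:r — minimal
piece 4:r rests on {3:r}
piece 5:s rests on {2:s}
piece 6:r rests on {4:r}
piece 7:u rests on {1:u}
piece 8:q rests on {6:r, 7:u}
piece 9:r rests on {8:q}
piece 10:t rests on {8:q}
minimal pieces: {0:u, 2:s, 3:r}
ways to finish when only these pieces remain (= sum over removing one remaining piece with nothing left below it):
  1 left: {5}→1  {9}→1  {10}→1
  2 left: {2,5}→1  {5,9}→2  {5,10}→2  {9,10}→2
  3 left: {2,5,9}→3  {2,5,10}→3  {5,9,10}→6  {8,9,10}→2
  4 left: {2,5,9,10}→12  {5,8,9,10}→8  {6,8,9,10}→2  {7,8,9,10}→2
  5 left: {1,7,8,9,10}→2  {2,5,8,9,10}→20  {4,6,8,9,10}→2  {5,6,8,9,10}→10  {5,7,8,9,10}→10  {6,7,8,9,10}→4
  6 left: {0,1,7,8,9,10}→2  {1,5,7,8,9,10}→12  {1,6,7,8,9,10}→6  {2,5,6,8,9,10}→30  {2,5,7,8,9,10}→30  {3,4,6,8,9,10}→2  {4,5,6,8,9,10}→12  {4,6,7,8,9,10}→6  {5,6,7,8,9,10}→24
  7 left: {0,1,5,7,8,9,10}→14  {0,1,6,7,8,9,10}→8  {1,2,5,7,8,9,10}→42  {1,4,6,7,8,9,10}→12  {1,5,6,7,8,9,10}→42  {2,4,5,6,8,9,10}→42  {2,5,6,7,8,9,10}→84  {3,4,5,6,8,9,10}→14  {3,4,6,7,8,9,10}→8  {4,5,6,7,8,9,10}→42
  8 left: {0,1,2,5,7,8,9,10}→56  {0,1,4,6,7,8,9,10}→20  {0,1,5,6,7,8,9,10}→64  {1,2,5,6,7,8,9,10}→168  {1,3,4,6,7,8,9,10}→20  {1,4,5,6,7,8,9,10}→96  {2,3,4,5,6,8,9,10}→56  {2,4,5,6,7,8,9,10}→168  {3,4,5,6,7,8,9,10}→64
  9 left: {0,1,2,5,6,7,8,9,10}→288  {0,1,3,4,6,7,8,9,10}→40  {0,1,4,5,6,7,8,9,10}→180  {1,2,4,5,6,7,8,9,10}→432  {1,3,4,5,6,7,8,9,10}→180  {2,3,4,5,6,7,8,9,10}→288
  placing 0:u first → 900 extensions
  placing 2:s first → 400 extensions
  placing 3:r first → 900 extensions
total linear extensions = 2200

2200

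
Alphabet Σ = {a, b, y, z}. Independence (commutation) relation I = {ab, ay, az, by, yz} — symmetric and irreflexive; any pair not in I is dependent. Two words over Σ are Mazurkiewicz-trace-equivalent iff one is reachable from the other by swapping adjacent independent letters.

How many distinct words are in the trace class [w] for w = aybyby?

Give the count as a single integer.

60

#0=a has no predecessor
#1=y has no predecessor
#2=b has no predecessor
#3=y depends on [1:y]
#4=b depends on [2:b]
#5=y depends on [3:y]
sources: [0:a, 1:y, 2:b]
N(rest) = Σ N(rest − s) over sources s of rest; N(one piece) = 1:
  size 1 → [0]=1  [4]=1  [5]=1
  size 2 → [0,4]=2  [0,5]=2  [2,4]=1  [3,5]=1  [4,5]=2
  size 3 → [0,2,4]=3  [0,3,5]=3  [0,4,5]=6  [1,3,5]=1  [2,4,5]=3  [3,4,5]=3
  size 4 → [0,1,3,5]=4  [0,2,4,5]=12  [0,3,4,5]=12  [1,3,4,5]=4  [2,3,4,5]=6
  first=0(a) contributes 10
  first=1(y) contributes 30
  first=2(b) contributes 20
|[w]| = 60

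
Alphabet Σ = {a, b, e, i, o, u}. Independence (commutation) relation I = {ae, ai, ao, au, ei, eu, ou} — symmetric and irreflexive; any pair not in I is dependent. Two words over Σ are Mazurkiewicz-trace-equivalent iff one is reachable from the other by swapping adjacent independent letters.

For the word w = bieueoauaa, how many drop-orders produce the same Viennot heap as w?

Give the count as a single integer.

#0=b has no predecessor
#1=i depends on [0:b]
#2=e depends on [0:b]
#3=u depends on [1:i]
#4=e depends on [2:e]
#5=o depends on [1:i, 4:e]
#6=a depends on [0:b]
#7=u depends on [3:u]
#8=a depends on [6:a]
#9=a depends on [8:a]
sources: [0:b]
N(rest) = Σ N(rest − s) over sources s of rest; N(one piece) = 1:
  size 1 → [5]=1  [7]=1  [9]=1
  size 2 → [3,7]=1  [4,5]=1  [5,7]=2  [5,9]=2  [7,9]=2  [8,9]=1
  size 3 → [2,4,5]=1  [3,5,7]=3  [3,7,9]=3  [4,5,7]=3  [4,5,9]=3  [5,7,9]=6  [5,8,9]=3  [6,8,9]=1  [7,8,9]=3
  size 4 → [1,3,5,7]=3  [2,4,5,7]=4  [2,4,5,9]=4  [3,4,5,7]=6  [3,5,7,9]=12  [3,7,8,9]=6  [4,5,7,9]=12  [4,5,8,9]=6  [5,6,8,9]=4  [5,7,8,9]=12  [6,7,8,9]=4
  size 5 → [1,3,4,5,7]=9  [1,3,5,7,9]=15  [2,3,4,5,7]=10  [2,4,5,7,9]=20  [2,4,5,8,9]=10  [3,4,5,7,9]=30  [3,5,7,8,9]=30  [3,6,7,8,9]=10  [4,5,6,8,9]=10  [4,5,7,8,9]=30  [5,6,7,8,9]=20
  size 6 → [1,2,3,4,5,7]=19  [1,3,4,5,7,9]=54  [1,3,5,7,8,9]=45  [2,3,4,5,7,9]=60  [2,4,5,6,8,9]=20  [2,4,5,7,8,9]=60  [3,4,5,7,8,9]=90  [3,5,6,7,8,9]=60  [4,5,6,7,8,9]=60
  size 7 → [1,2,3,4,5,7,9]=133  [1,3,4,5,7,8,9]=189  [1,3,5,6,7,8,9]=105  [2,3,4,5,7,8,9]=210  [2,4,5,6,7,8,9]=140  [3,4,5,6,7,8,9]=210
  size 8 → [1,2,3,4,5,7,8,9]=532  [1,3,4,5,6,7,8,9]=504  [2,3,4,5,6,7,8,9]=560
  first=0(b) contributes 1596

1596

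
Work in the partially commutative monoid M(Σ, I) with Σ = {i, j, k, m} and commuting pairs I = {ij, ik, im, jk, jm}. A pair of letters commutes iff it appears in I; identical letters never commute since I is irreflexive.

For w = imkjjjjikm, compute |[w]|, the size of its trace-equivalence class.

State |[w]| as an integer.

3150

0(i) covers ∅
1(m) covers ∅
2(k) covers 1:m
3(j) covers ∅
4(j) covers 3:j
5(j) covers 4:j
6(j) covers 5:j
7(i) covers 0:i
8(k) covers 2:k
9(m) covers 8:k
floor of heap: 0:i, 1:m, 3:j
completions by unplaced set U, small U first (add the entries for U minus each lowest piece of U):
  |U|=1: {6}:1  {7}:1  {9}:1
  |U|=2: {0,7}:1  {5,6}:1  {6,7}:2  {6,9}:2  {7,9}:2  {8,9}:1
  |U|=3: {0,6,7}:3  {0,7,9}:3  {2,8,9}:1  {4,5,6}:1  {5,6,7}:3  {5,6,9}:3  {6,7,9}:6  {6,8,9}:3  {7,8,9}:3
  |U|=4: {0,5,6,7}:6  {0,6,7,9}:12  {0,7,8,9}:6  {1,2,8,9}:1  {2,6,8,9}:4  {2,7,8,9}:4  {3,4,5,6}:1  {4,5,6,7}:4  {4,5,6,9}:4  {5,6,7,9}:12  {5,6,8,9}:6  {6,7,8,9}:12
  |U|=5: {0,2,7,8,9}:10  {0,4,5,6,7}:10  {0,5,6,7,9}:30  {0,6,7,8,9}:30  {1,2,6,8,9}:5  {1,2,7,8,9}:5  {2,5,6,8,9}:10  {2,6,7,8,9}:20  {3,4,5,6,7}:5  {3,4,5,6,9}:5  {4,5,6,7,9}:20  {4,5,6,8,9}:10  {5,6,7,8,9}:30
  |U|=6: {0,1,2,7,8,9}:15  {0,2,6,7,8,9}:60  {0,3,4,5,6,7}:15  {0,4,5,6,7,9}:60  {0,5,6,7,8,9}:90  {1,2,5,6,8,9}:15  {1,2,6,7,8,9}:30  {2,4,5,6,8,9}:20  {2,5,6,7,8,9}:60  {3,4,5,6,7,9}:30  {3,4,5,6,8,9}:15  {4,5,6,7,8,9}:60
  |U|=7: {0,1,2,6,7,8,9}:105  {0,2,5,6,7,8,9}:210  {0,3,4,5,6,7,9}:105  {0,4,5,6,7,8,9}:210  {1,2,4,5,6,8,9}:35  {1,2,5,6,7,8,9}:105  {2,3,4,5,6,8,9}:35  {2,4,5,6,7,8,9}:140  {3,4,5,6,7,8,9}:105
  |U|=8: {0,1,2,5,6,7,8,9}:420  {0,2,4,5,6,7,8,9}:560  {0,3,4,5,6,7,8,9}:420  {1,2,3,4,5,6,8,9}:70  {1,2,4,5,6,7,8,9}:280  {2,3,4,5,6,7,8,9}:280
  start at 0(i): 630
  start at 1(m): 1260
  start at 3(j): 1260
sum over floor = 3150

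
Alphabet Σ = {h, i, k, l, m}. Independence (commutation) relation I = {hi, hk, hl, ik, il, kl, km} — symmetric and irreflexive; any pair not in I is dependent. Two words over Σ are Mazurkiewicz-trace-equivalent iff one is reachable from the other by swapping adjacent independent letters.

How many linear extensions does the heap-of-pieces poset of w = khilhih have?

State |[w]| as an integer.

drop 0:k onto floor
drop 1:h onto floor
drop 2:i onto floor
drop 3:l onto floor
drop 4:h onto {1:h}
drop 5:i onto {2:i}
drop 6:h onto {4:h}
ground layer = {0:k, 1:h, 2:i, 3:l}
drop-orders for the pieces not yet dropped (sum over which currently-grounded one goes next):
  1 to go: {0} 1  {3} 1  {5} 1  {6} 1
  2 to go: {0,3} 2  {0,5} 2  {0,6} 2  {2,5} 1  {3,5} 2  {3,6} 2  {4,6} 1  {5,6} 2
  3 to go: {0,2,5} 3  {0,3,5} 6  {0,3,6} 6  {0,4,6} 3  {0,5,6} 6  {1,4,6} 1  {2,3,5} 3  {2,5,6} 3  {3,4,6} 3  {3,5,6} 6  {4,5,6} 3
  4 to go: {0,1,4,6} 4  {0,2,3,5} 12  {0,2,5,6} 12  {0,3,4,6} 12  {0,3,5,6} 24  {0,4,5,6} 12  {1,3,4,6} 4  {1,4,5,6} 4  {2,3,5,6} 12  {2,4,5,6} 6  {3,4,5,6} 12
  5 to go: {0,1,3,4,6} 20  {0,1,4,5,6} 20  {0,2,3,5,6} 60  {0,2,4,5,6} 30  {0,3,4,5,6} 60  {1,2,4,5,6} 10  {1,3,4,5,6} 20  {2,3,4,5,6} 30
  if 0:k drops first: 60 orders
  if 1:h drops first: 180 orders
  if 2:i drops first: 120 orders
  if 3:l drops first: 60 orders
heap linearizations: 420

420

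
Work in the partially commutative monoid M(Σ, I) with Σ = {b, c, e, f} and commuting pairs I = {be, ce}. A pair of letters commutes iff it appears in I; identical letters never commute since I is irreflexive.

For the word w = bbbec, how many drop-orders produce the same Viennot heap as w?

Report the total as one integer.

5

drop 0:b onto floor
drop 1:b onto {0:b}
drop 2:b onto {1:b}
drop 3:e onto floor
drop 4:c onto {2:b}
ground layer = {0:b, 3:e}
drop-orders for the pieces not yet dropped (sum over which currently-grounded one goes next):
  1 to go: {3} 1  {4} 1
  2 to go: {2,4} 1  {3,4} 2
  3 to go: {1,2,4} 1  {2,3,4} 3
  if 0:b drops first: 4 orders
  if 3:e drops first: 1 orders
heap linearizations: 5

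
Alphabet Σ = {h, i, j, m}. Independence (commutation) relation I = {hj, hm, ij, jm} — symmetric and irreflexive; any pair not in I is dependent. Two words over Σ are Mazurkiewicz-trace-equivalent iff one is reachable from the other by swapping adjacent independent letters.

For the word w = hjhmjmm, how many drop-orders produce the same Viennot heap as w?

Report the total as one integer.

0(h) covers ∅
1(j) covers ∅
2(h) covers 0:h
3(m) covers ∅
4(j) covers 1:j
5(m) covers 3:m
6(m) covers 5:m
floor of heap: 0:h, 1:j, 3:m
completions by unplaced set U, small U first (add the entries for U minus each lowest piece of U):
  |U|=1: {2}:1  {4}:1  {6}:1
  |U|=2: {0,2}:1  {1,4}:1  {2,4}:2  {2,6}:2  {4,6}:2  {5,6}:1
  |U|=3: {0,2,4}:3  {0,2,6}:3  {1,2,4}:3  {1,4,6}:3  {2,4,6}:6  {2,5,6}:3  {3,5,6}:1  {4,5,6}:3
  |U|=4: {0,1,2,4}:6  {0,2,4,6}:12  {0,2,5,6}:6  {1,2,4,6}:12  {1,4,5,6}:6  {2,3,5,6}:4  {2,4,5,6}:12  {3,4,5,6}:4
  |U|=5: {0,1,2,4,6}:30  {0,2,3,5,6}:10  {0,2,4,5,6}:30  {1,2,4,5,6}:30  {1,3,4,5,6}:10  {2,3,4,5,6}:20
  start at 0(h): 60
  start at 1(j): 60
  start at 3(m): 90
sum over floor = 210

210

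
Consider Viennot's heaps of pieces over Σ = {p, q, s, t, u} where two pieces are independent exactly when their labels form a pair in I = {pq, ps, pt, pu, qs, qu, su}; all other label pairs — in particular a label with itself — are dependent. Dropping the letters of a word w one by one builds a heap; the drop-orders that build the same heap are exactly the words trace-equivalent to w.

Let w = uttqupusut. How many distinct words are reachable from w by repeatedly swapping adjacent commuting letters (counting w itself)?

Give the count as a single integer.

drop 0:u onto floor
drop 1:t onto {0:u}
drop 2:t onto {1:t}
drop 3:q onto {2:t}
drop 4:u onto {2:t}
drop 5:p onto floor
drop 6:u onto {4:u}
drop 7:s onto {2:t}
drop 8:u onto {6:u}
drop 9:t onto {3:q, 7:s, 8:u}
ground layer = {0:u, 5:p}
drop-orders for the pieces not yet dropped (sum over which currently-grounded one goes next):
  1 to go: {5} 1  {9} 1
  2 to go: {3,9} 1  {5,9} 2  {7,9} 1  {8,9} 1
  3 to go: {3,5,9} 3  {3,7,9} 2  {3,8,9} 2  {5,7,9} 3  {5,8,9} 3  {6,8,9} 1  {7,8,9} 2
  4 to go: {3,5,7,9} 8  {3,5,8,9} 8  {3,6,8,9} 3  {3,7,8,9} 6  {4,6,8,9} 1  {5,6,8,9} 4  {5,7,8,9} 8  {6,7,8,9} 3
  5 to go: {3,4,6,8,9} 4  {3,5,6,8,9} 15  {3,5,7,8,9} 30  {3,6,7,8,9} 12  {4,5,6,8,9} 5  {4,6,7,8,9} 4  {5,6,7,8,9} 15
  6 to go: {3,4,5,6,8,9} 24  {3,4,6,7,8,9} 20  {3,5,6,7,8,9} 72  {4,5,6,7,8,9} 24
  7 to go: {2,3,4,6,7,8,9} 20  {3,4,5,6,7,8,9} 140
  8 to go: {1,2,3,4,6,7,8,9} 20  {2,3,4,5,6,7,8,9} 160
  if 0:u drops first: 180 orders
  if 5:p drops first: 20 orders
heap linearizations: 200

200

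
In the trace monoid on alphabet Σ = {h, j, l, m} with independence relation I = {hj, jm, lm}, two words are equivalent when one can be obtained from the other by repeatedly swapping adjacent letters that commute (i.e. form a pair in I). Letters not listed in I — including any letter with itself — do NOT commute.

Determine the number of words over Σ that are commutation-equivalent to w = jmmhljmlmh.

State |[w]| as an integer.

piece 0:j — minimal
piece 1:m — minimal
piece 2:m rests on {1:m}
piece 3:h rests on {2:m}
piece 4:l rests on {0:j, 3:h}
piece 5:j rests on {4:l}
piece 6:m rests on {3:h}
piece 7:l rests on {5:j}
piece 8:m rests on {6:m}
piece 9:h rests on {7:l, 8:m}
minimal pieces: {0:j, 1:m}
ways to finish when only these pieces remain (= sum over removing one remaining piece with nothing left below it):
  1 left: {9}→1
  2 left: {7,9}→1  {8,9}→1
  3 left: {5,7,9}→1  {6,8,9}→1  {7,8,9}→2
  4 left: {4,5,7,9}→1  {5,7,8,9}→3  {6,7,8,9}→3
  5 left: {0,4,5,7,9}→1  {4,5,7,8,9}→4  {5,6,7,8,9}→6
  6 left: {0,4,5,7,8,9}→5  {4,5,6,7,8,9}→10
  7 left: {0,4,5,6,7,8,9}→15  {3,4,5,6,7,8,9}→10
  8 left: {0,3,4,5,6,7,8,9}→25  {2,3,4,5,6,7,8,9}→10
  placing 0:j first → 10 extensions
  placing 1:m first → 35 extensions
total linear extensions = 45

45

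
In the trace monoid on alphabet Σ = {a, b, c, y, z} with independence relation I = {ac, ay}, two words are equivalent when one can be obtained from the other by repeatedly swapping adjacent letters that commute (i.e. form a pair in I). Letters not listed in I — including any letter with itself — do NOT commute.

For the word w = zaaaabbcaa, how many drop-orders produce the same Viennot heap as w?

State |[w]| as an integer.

#0=z has no predecessor
#1=a depends on [0:z]
#2=a depends on [1:a]
#3=a depends on [2:a]
#4=a depends on [3:a]
#5=b depends on [4:a]
#6=b depends on [5:b]
#7=c depends on [6:b]
#8=a depends on [6:b]
#9=a depends on [8:a]
sources: [0:z]
N(rest) = Σ N(rest − s) over sources s of rest; N(one piece) = 1:
  size 1 → [7]=1  [9]=1
  size 2 → [7,9]=2  [8,9]=1
  size 3 → [7,8,9]=3
  size 4 → [6,7,8,9]=3
  size 5 → [5,6,7,8,9]=3
  size 6 → [4,5,6,7,8,9]=3
  size 7 → [3,4,5,6,7,8,9]=3
  size 8 → [2,3,4,5,6,7,8,9]=3
  first=0(z) contributes 3

3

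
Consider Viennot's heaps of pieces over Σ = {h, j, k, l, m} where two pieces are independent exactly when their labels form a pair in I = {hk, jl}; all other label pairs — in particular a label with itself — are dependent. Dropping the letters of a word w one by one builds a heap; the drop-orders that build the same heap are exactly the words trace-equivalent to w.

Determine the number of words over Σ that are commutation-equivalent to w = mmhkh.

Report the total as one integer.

3

0(m) covers ∅
1(m) covers 0:m
2(h) covers 1:m
3(k) covers 1:m
4(h) covers 2:h
floor of heap: 0:m
completions by unplaced set U, small U first (add the entries for U minus each lowest piece of U):
  |U|=1: {3}:1  {4}:1
  |U|=2: {2,4}:1  {3,4}:2
  |U|=3: {2,3,4}:3
  start at 0(m): 3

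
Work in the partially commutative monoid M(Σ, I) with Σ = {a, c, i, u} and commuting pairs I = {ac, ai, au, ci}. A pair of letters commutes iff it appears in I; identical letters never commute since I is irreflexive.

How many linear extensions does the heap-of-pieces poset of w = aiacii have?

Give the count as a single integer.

#0=a has no predecessor
#1=i has no predecessor
#2=a depends on [0:a]
#3=c has no predecessor
#4=i depends on [1:i]
#5=i depends on [4:i]
sources: [0:a, 1:i, 3:c]
N(rest) = Σ N(rest − s) over sources s of rest; N(one piece) = 1:
  size 1 → [2]=1  [3]=1  [5]=1
  size 2 → [0,2]=1  [2,3]=2  [2,5]=2  [3,5]=2  [4,5]=1
  size 3 → [0,2,3]=3  [0,2,5]=3  [1,4,5]=1  [2,3,5]=6  [2,4,5]=3  [3,4,5]=3
  size 4 → [0,2,3,5]=12  [0,2,4,5]=6  [1,2,4,5]=4  [1,3,4,5]=4  [2,3,4,5]=12
  first=0(a) contributes 20
  first=1(i) contributes 30
  first=3(c) contributes 10
|[w]| = 60

60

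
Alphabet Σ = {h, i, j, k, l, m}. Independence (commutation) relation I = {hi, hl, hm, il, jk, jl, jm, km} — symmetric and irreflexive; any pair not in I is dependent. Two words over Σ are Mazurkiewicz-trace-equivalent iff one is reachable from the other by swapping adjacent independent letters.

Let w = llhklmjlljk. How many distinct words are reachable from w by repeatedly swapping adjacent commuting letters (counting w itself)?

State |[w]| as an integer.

109

0(l) covers ∅
1(l) covers 0:l
2(h) covers ∅
3(k) covers 1:l, 2:h
4(l) covers 3:k
5(m) covers 4:l
6(j) covers 2:h
7(l) covers 5:m
8(l) covers 7:l
9(j) covers 6:j
10(k) covers 8:l
floor of heap: 0:l, 2:h
completions by unplaced set U, small U first (add the entries for U minus each lowest piece of U):
  |U|=1: {9}:1  {10}:1
  |U|=2: {6,9}:1  {8,10}:1  {9,10}:2
  |U|=3: {6,9,10}:3  {7,8,10}:1  {8,9,10}:3
  |U|=4: {5,7,8,10}:1  {6,8,9,10}:6  {7,8,9,10}:4
  |U|=5: {4,5,7,8,10}:1  {5,7,8,9,10}:5  {6,7,8,9,10}:10
  |U|=6: {3,4,5,7,8,10}:1  {4,5,7,8,9,10}:6  {5,6,7,8,9,10}:15
  |U|=7: {1,3,4,5,7,8,10}:1  {3,4,5,7,8,9,10}:7  {4,5,6,7,8,9,10}:21
  |U|=8: {0,1,3,4,5,7,8,10}:1  {1,3,4,5,7,8,9,10}:8  {3,4,5,6,7,8,9,10}:28
  |U|=9: {0,1,3,4,5,7,8,9,10}:9  {1,3,4,5,6,7,8,9,10}:36  {2,3,4,5,6,7,8,9,10}:28
  start at 0(l): 64
  start at 2(h): 45
sum over floor = 109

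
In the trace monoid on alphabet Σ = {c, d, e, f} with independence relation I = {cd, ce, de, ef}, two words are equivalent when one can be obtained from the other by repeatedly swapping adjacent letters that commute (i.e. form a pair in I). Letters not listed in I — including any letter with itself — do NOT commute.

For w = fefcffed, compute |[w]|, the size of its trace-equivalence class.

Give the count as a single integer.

28

drop 0:f onto floor
drop 1:e onto floor
drop 2:f onto {0:f}
drop 3:c onto {2:f}
drop 4:f onto {3:c}
drop 5:f onto {4:f}
drop 6:e onto {1:e}
drop 7:d onto {5:f}
ground layer = {0:f, 1:e}
drop-orders for the pieces not yet dropped (sum over which currently-grounded one goes next):
  1 to go: {6} 1  {7} 1
  2 to go: {1,6} 1  {5,7} 1  {6,7} 2
  3 to go: {1,6,7} 3  {4,5,7} 1  {5,6,7} 3
  4 to go: {1,5,6,7} 6  {3,4,5,7} 1  {4,5,6,7} 4
  5 to go: {1,4,5,6,7} 10  {2,3,4,5,7} 1  {3,4,5,6,7} 5
  6 to go: {0,2,3,4,5,7} 1  {1,3,4,5,6,7} 15  {2,3,4,5,6,7} 6
  if 0:f drops first: 21 orders
  if 1:e drops first: 7 orders
heap linearizations: 28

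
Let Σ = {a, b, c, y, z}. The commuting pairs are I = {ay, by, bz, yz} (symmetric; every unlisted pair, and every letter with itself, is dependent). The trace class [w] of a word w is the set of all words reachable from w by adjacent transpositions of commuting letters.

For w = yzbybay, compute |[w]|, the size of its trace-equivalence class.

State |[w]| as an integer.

105

0(y) covers ∅
1(z) covers ∅
2(b) covers ∅
3(y) covers 0:y
4(b) covers 2:b
5(a) covers 1:z, 4:b
6(y) covers 3:y
floor of heap: 0:y, 1:z, 2:b
completions by unplaced set U, small U first (add the entries for U minus each lowest piece of U):
  |U|=1: {5}:1  {6}:1
  |U|=2: {1,5}:1  {3,6}:1  {4,5}:1  {5,6}:2
  |U|=3: {0,3,6}:1  {1,4,5}:2  {1,5,6}:3  {2,4,5}:1  {3,5,6}:3  {4,5,6}:3
  |U|=4: {0,3,5,6}:4  {1,2,4,5}:3  {1,3,5,6}:6  {1,4,5,6}:8  {2,4,5,6}:4  {3,4,5,6}:6
  |U|=5: {0,1,3,5,6}:10  {0,3,4,5,6}:10  {1,2,4,5,6}:15  {1,3,4,5,6}:20  {2,3,4,5,6}:10
  start at 0(y): 45
  start at 1(z): 20
  start at 2(b): 40
sum over floor = 105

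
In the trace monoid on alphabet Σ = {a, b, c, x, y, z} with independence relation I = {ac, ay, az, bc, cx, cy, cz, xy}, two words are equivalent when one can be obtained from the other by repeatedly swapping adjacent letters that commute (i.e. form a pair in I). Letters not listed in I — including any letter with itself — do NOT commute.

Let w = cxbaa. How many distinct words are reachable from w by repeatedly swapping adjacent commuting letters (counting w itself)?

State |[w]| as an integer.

drop 0:c onto floor
drop 1:x onto floor
drop 2:b onto {1:x}
drop 3:a onto {2:b}
drop 4:a onto {3:a}
ground layer = {0:c, 1:x}
drop-orders for the pieces not yet dropped (sum over which currently-grounded one goes next):
  1 to go: {0} 1  {4} 1
  2 to go: {0,4} 2  {3,4} 1
  3 to go: {0,3,4} 3  {2,3,4} 1
  if 0:c drops first: 1 orders
  if 1:x drops first: 4 orders
heap linearizations: 5

5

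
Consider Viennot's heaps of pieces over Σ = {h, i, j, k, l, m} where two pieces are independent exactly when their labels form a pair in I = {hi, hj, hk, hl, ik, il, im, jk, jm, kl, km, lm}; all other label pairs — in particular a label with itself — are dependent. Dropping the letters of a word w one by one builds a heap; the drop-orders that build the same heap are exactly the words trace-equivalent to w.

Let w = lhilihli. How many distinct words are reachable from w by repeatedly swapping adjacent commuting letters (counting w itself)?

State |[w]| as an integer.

560

0(l) covers ∅
1(h) covers ∅
2(i) covers ∅
3(l) covers 0:l
4(i) covers 2:i
5(h) covers 1:h
6(l) covers 3:l
7(i) covers 4:i
floor of heap: 0:l, 1:h, 2:i
completions by unplaced set U, small U first (add the entries for U minus each lowest piece of U):
  |U|=1: {5}:1  {6}:1  {7}:1
  |U|=2: {1,5}:1  {3,6}:1  {4,7}:1  {5,6}:2  {5,7}:2  {6,7}:2
  |U|=3: {0,3,6}:1  {1,5,6}:3  {1,5,7}:3  {2,4,7}:1  {3,5,6}:3  {3,6,7}:3  {4,5,7}:3  {4,6,7}:3  {5,6,7}:6
  |U|=4: {0,3,5,6}:4  {0,3,6,7}:4  {1,3,5,6}:6  {1,4,5,7}:6  {1,5,6,7}:12  {2,4,5,7}:4  {2,4,6,7}:4  {3,4,6,7}:6  {3,5,6,7}:12  {4,5,6,7}:12
  |U|=5: {0,1,3,5,6}:10  {0,3,4,6,7}:10  {0,3,5,6,7}:20  {1,2,4,5,7}:10  {1,3,5,6,7}:30  {1,4,5,6,7}:30  {2,3,4,6,7}:10  {2,4,5,6,7}:20  {3,4,5,6,7}:30
  |U|=6: {0,1,3,5,6,7}:60  {0,2,3,4,6,7}:20  {0,3,4,5,6,7}:60  {1,2,4,5,6,7}:60  {1,3,4,5,6,7}:90  {2,3,4,5,6,7}:60
  start at 0(l): 210
  start at 1(h): 140
  start at 2(i): 210
sum over floor = 560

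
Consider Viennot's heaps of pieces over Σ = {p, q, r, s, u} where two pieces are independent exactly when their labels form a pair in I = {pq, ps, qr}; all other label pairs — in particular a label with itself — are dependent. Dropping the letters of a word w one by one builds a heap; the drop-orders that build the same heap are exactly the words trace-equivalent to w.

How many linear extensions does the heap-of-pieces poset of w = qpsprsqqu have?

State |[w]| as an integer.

6

0(q) covers ∅
1(p) covers ∅
2(s) covers 0:q
3(p) covers 1:p
4(r) covers 2:s, 3:p
5(s) covers 4:r
6(q) covers 5:s
7(q) covers 6:q
8(u) covers 7:q
floor of heap: 0:q, 1:p
completions by unplaced set U, small U first (add the entries for U minus each lowest piece of U):
  |U|=1: {8}:1
  |U|=2: {7,8}:1
  |U|=3: {6,7,8}:1
  |U|=4: {5,6,7,8}:1
  |U|=5: {4,5,6,7,8}:1
  |U|=6: {2,4,5,6,7,8}:1  {3,4,5,6,7,8}:1
  |U|=7: {0,2,4,5,6,7,8}:1  {1,3,4,5,6,7,8}:1  {2,3,4,5,6,7,8}:2
  start at 0(q): 3
  start at 1(p): 3
sum over floor = 6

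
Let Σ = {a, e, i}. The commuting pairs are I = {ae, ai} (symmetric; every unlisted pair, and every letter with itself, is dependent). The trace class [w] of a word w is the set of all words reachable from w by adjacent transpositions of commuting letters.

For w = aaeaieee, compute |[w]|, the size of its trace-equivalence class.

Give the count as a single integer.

56

drop 0:a onto floor
drop 1:a onto {0:a}
drop 2:e onto floor
drop 3:a onto {1:a}
drop 4:i onto {2:e}
drop 5:e onto {4:i}
drop 6:e onto {5:e}
drop 7:e onto {6:e}
ground layer = {0:a, 2:e}
drop-orders for the pieces not yet dropped (sum over which currently-grounded one goes next):
  1 to go: {3} 1  {7} 1
  2 to go: {1,3} 1  {3,7} 2  {6,7} 1
  3 to go: {0,1,3} 1  {1,3,7} 3  {3,6,7} 3  {5,6,7} 1
  4 to go: {0,1,3,7} 4  {1,3,6,7} 6  {3,5,6,7} 4  {4,5,6,7} 1
  5 to go: {0,1,3,6,7} 10  {1,3,5,6,7} 10  {2,4,5,6,7} 1  {3,4,5,6,7} 5
  6 to go: {0,1,3,5,6,7} 20  {1,3,4,5,6,7} 15  {2,3,4,5,6,7} 6
  if 0:a drops first: 21 orders
  if 2:e drops first: 35 orders
heap linearizations: 56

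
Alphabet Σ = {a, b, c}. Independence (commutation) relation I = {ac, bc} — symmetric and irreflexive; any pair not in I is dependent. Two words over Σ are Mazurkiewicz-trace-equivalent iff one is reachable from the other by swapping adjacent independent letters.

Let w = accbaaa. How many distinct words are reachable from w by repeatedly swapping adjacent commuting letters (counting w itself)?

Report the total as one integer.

0(a) covers ∅
1(c) covers ∅
2(c) covers 1:c
3(b) covers 0:a
4(a) covers 3:b
5(a) covers 4:a
6(a) covers 5:a
floor of heap: 0:a, 1:c
completions by unplaced set U, small U first (add the entries for U minus each lowest piece of U):
  |U|=1: {2}:1  {6}:1
  |U|=2: {1,2}:1  {2,6}:2  {5,6}:1
  |U|=3: {1,2,6}:3  {2,5,6}:3  {4,5,6}:1
  |U|=4: {1,2,5,6}:6  {2,4,5,6}:4  {3,4,5,6}:1
  |U|=5: {0,3,4,5,6}:1  {1,2,4,5,6}:10  {2,3,4,5,6}:5
  start at 0(a): 15
  start at 1(c): 6
sum over floor = 21

21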